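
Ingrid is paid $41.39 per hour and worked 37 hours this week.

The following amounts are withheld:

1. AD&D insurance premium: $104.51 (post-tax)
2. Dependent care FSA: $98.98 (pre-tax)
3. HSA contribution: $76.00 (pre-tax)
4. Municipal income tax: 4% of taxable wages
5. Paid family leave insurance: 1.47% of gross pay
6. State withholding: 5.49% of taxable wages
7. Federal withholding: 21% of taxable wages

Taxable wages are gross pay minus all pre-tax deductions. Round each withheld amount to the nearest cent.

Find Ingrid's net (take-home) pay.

$815.85

Gross pay: 37 × $41.39 = $1,531.43
Dependent care FSA: $98.98
HSA contribution: $76.00
Pre-tax total = $98.98 + $76.00 = $174.98
Taxable wages = $1,531.43 − $174.98 = $1,356.45
State withholding: $1,356.45 × 0.0549 = $74.47
Federal withholding: $1,356.45 × 0.21 = $284.85
Municipal income tax: $1,356.45 × 0.04 = $54.26
Paid family leave insurance: $1,531.43 × 0.0147 = $22.51
AD&D insurance premium: $104.51
Total deductions = $98.98 + $76.00 + $74.47 + $284.85 + $54.26 + $22.51 + $104.51 = $715.58
Net pay = $1,531.43 − $715.58 = $815.85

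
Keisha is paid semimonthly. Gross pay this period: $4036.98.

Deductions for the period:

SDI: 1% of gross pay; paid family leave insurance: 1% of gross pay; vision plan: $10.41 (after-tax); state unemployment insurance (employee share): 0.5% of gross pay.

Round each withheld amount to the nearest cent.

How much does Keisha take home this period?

$3925.65

Paid family leave insurance: $4036.98 × 0.01 = $40.37
State unemployment insurance (employee share): $4036.98 × 0.005 = $20.18
SDI: $4036.98 × 0.01 = $40.37
Vision plan: $10.41
Total deductions = $40.37 + $20.18 + $40.37 + $10.41 = $111.33
Net pay = $4036.98 − $111.33 = $3925.65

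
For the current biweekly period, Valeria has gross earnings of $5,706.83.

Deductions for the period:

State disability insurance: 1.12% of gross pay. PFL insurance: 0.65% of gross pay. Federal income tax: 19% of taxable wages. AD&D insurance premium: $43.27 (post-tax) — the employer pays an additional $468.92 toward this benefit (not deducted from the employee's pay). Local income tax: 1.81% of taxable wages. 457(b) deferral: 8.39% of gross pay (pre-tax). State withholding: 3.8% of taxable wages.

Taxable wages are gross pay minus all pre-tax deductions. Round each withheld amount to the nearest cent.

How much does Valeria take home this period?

457(b) deferral: $5,706.83 × 0.0839 = $478.80
Taxable wages = $5,706.83 − $478.80 = $5,228.03
Federal income tax: $5,228.03 × 0.19 = $993.33
State withholding: $5,228.03 × 0.038 = $198.67
Local income tax: $5,228.03 × 0.0181 = $94.63
PFL insurance: $5,706.83 × 0.0065 = $37.09
State disability insurance: $5,706.83 × 0.0112 = $63.92
AD&D insurance premium: $43.27
(Employer's $468.92 toward AD&D insurance premium is not withheld from the employee.)
Total deductions = $478.80 + $993.33 + $198.67 + $94.63 + $37.09 + $63.92 + $43.27 = $1,909.71
Net pay = $5,706.83 − $1,909.71 = $3,797.12

$3,797.12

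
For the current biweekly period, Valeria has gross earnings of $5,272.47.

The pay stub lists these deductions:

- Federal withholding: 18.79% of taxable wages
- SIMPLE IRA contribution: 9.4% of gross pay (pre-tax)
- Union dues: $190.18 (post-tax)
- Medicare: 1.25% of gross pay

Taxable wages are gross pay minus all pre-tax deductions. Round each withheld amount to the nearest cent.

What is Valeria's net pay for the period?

SIMPLE IRA contribution: $5,272.47 × 0.094 = $495.61
Taxable wages = $5,272.47 − $495.61 = $4,776.86
Federal withholding: $4,776.86 × 0.1879 = $897.57
Medicare: $5,272.47 × 0.0125 = $65.91
Union dues: $190.18
Total deductions = $495.61 + $897.57 + $65.91 + $190.18 = $1,649.27
Net pay = $5,272.47 − $1,649.27 = $3,623.20

$3,623.20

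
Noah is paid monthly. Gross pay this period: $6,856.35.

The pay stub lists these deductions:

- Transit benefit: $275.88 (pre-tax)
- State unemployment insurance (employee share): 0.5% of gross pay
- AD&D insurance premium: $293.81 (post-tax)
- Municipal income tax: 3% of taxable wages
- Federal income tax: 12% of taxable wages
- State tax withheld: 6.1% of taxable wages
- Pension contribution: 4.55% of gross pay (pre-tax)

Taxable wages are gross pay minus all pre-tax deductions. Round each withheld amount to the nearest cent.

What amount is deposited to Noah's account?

$4,617.76

Transit benefit: $275.88
Pension contribution: $6,856.35 × 0.0455 = $311.96
Pre-tax total = $275.88 + $311.96 = $587.84
Taxable wages = $6,856.35 − $587.84 = $6,268.51
Municipal income tax: $6,268.51 × 0.03 = $188.06
State tax withheld: $6,268.51 × 0.061 = $382.38
Federal income tax: $6,268.51 × 0.12 = $752.22
State unemployment insurance (employee share): $6,856.35 × 0.005 = $34.28
AD&D insurance premium: $293.81
Total deductions = $275.88 + $311.96 + $188.06 + $382.38 + $752.22 + $34.28 + $293.81 = $2,238.59
Net pay = $6,856.35 − $2,238.59 = $4,617.76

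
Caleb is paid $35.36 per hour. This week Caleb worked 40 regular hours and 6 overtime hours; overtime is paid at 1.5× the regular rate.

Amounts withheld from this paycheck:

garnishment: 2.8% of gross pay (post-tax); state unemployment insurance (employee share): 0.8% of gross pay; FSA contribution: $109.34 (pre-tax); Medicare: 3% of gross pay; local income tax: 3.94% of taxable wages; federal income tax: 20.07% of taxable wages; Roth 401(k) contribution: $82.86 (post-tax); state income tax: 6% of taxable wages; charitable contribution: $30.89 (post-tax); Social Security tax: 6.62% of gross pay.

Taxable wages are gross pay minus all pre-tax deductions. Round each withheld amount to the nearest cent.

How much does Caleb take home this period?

$793.34

Regular pay: 40 × $35.36 = $1,414.40
Overtime pay: 6 × $35.36 × 1.5 = $318.24
Gross pay = $1,414.40 + $318.24 = $1,732.64
FSA contribution: $109.34
Taxable wages = $1,732.64 − $109.34 = $1,623.30
Federal income tax: $1,623.30 × 0.2007 = $325.80
Local income tax: $1,623.30 × 0.0394 = $63.96
State income tax: $1,623.30 × 0.06 = $97.40
State unemployment insurance (employee share): $1,732.64 × 0.008 = $13.86
Social Security tax: $1,732.64 × 0.0662 = $114.70
Medicare: $1,732.64 × 0.03 = $51.98
Charitable contribution: $30.89
Roth 401(k) contribution: $82.86
Garnishment: $1,732.64 × 0.028 = $48.51
Total deductions = $109.34 + $325.80 + $63.96 + $97.40 + $13.86 + $114.70 + $51.98 + $30.89 + $82.86 + $48.51 = $939.30
Net pay = $1,732.64 − $939.30 = $793.34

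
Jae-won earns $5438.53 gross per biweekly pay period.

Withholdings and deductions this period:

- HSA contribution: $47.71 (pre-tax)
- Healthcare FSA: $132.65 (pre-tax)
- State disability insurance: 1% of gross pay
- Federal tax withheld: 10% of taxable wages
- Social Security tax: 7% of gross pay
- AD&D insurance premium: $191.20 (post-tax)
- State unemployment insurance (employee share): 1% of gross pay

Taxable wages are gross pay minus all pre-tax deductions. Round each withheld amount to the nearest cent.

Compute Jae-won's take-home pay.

$4051.67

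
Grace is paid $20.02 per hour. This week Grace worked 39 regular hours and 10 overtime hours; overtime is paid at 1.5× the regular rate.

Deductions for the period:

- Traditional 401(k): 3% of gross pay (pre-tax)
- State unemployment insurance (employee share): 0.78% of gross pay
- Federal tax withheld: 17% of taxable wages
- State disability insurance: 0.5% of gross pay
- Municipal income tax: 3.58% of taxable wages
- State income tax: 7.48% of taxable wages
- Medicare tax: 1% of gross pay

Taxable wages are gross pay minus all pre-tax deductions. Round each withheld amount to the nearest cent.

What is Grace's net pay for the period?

$729.75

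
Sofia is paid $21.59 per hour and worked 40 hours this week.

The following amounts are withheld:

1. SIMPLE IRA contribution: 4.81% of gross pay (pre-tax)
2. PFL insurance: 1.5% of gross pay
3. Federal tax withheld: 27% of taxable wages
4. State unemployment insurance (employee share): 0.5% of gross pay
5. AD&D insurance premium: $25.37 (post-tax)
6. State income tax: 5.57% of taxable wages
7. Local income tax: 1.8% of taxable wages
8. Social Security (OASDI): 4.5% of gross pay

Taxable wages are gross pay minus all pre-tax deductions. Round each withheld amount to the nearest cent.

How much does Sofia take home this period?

$458.01

Gross pay: 40 × $21.59 = $863.60
SIMPLE IRA contribution: $863.60 × 0.0481 = $41.54
Taxable wages = $863.60 − $41.54 = $822.06
Local income tax: $822.06 × 0.018 = $14.80
Federal tax withheld: $822.06 × 0.27 = $221.96
State income tax: $822.06 × 0.0557 = $45.79
Social Security (OASDI): $863.60 × 0.045 = $38.86
PFL insurance: $863.60 × 0.015 = $12.95
State unemployment insurance (employee share): $863.60 × 0.005 = $4.32
AD&D insurance premium: $25.37
Total deductions = $41.54 + $14.80 + $221.96 + $45.79 + $38.86 + $12.95 + $4.32 + $25.37 = $405.59
Net pay = $863.60 − $405.59 = $458.01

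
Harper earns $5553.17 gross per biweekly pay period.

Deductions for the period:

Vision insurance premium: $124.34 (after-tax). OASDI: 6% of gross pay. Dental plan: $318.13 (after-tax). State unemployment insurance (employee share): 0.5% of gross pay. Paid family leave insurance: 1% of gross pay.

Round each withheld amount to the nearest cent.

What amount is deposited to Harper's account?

$4694.21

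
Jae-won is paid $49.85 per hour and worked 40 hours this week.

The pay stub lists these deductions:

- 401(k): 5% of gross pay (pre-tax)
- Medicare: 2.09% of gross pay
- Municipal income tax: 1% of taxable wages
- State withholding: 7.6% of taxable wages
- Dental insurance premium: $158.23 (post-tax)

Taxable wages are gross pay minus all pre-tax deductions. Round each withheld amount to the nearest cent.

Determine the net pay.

$1,531.49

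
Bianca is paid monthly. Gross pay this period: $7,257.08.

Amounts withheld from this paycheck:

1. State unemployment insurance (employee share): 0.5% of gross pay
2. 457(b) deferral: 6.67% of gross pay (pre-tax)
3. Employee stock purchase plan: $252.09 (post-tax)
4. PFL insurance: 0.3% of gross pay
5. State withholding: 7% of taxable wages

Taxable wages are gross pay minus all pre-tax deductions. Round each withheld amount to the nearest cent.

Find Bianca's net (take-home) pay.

$5,988.77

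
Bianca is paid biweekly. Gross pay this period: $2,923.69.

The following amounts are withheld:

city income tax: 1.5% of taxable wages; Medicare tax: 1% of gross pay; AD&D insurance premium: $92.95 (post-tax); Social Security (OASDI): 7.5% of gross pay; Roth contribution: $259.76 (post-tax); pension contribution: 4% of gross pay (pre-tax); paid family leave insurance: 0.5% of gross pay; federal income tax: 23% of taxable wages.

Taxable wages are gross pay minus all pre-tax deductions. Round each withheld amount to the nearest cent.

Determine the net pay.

$1,503.24

Pension contribution: $2,923.69 × 0.04 = $116.95
Taxable wages = $2,923.69 − $116.95 = $2,806.74
City income tax: $2,806.74 × 0.015 = $42.10
Federal income tax: $2,806.74 × 0.23 = $645.55
Medicare tax: $2,923.69 × 0.01 = $29.24
Social Security (OASDI): $2,923.69 × 0.075 = $219.28
Paid family leave insurance: $2,923.69 × 0.005 = $14.62
AD&D insurance premium: $92.95
Roth contribution: $259.76
Total deductions = $116.95 + $42.10 + $645.55 + $29.24 + $219.28 + $14.62 + $92.95 + $259.76 = $1,420.45
Net pay = $2,923.69 − $1,420.45 = $1,503.24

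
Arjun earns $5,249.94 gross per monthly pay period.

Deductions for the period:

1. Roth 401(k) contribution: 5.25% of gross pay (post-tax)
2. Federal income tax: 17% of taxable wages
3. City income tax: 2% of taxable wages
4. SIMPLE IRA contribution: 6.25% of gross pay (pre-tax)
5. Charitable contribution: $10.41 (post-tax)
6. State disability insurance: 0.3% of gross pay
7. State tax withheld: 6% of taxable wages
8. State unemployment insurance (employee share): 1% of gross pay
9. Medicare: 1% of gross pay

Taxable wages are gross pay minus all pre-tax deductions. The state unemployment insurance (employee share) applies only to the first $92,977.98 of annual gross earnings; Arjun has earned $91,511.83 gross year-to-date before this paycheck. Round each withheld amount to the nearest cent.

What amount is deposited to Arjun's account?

$3,322.42

SIMPLE IRA contribution: $5,249.94 × 0.0625 = $328.12
Taxable wages = $5,249.94 − $328.12 = $4,921.82
City income tax: $4,921.82 × 0.02 = $98.44
Federal income tax: $4,921.82 × 0.17 = $836.71
State tax withheld: $4,921.82 × 0.06 = $295.31
State disability insurance: $5,249.94 × 0.003 = $15.75
Medicare: $5,249.94 × 0.01 = $52.50
State unemployment insurance (employee share): only $92,977.98 − $91,511.83 = $1,466.15 of this check is subject → $1,466.15 × 0.01 = $14.66
Charitable contribution: $10.41
Roth 401(k) contribution: $5,249.94 × 0.0525 = $275.62
Total deductions = $328.12 + $98.44 + $836.71 + $295.31 + $15.75 + $52.50 + $14.66 + $10.41 + $275.62 = $1,927.52
Net pay = $5,249.94 − $1,927.52 = $3,322.42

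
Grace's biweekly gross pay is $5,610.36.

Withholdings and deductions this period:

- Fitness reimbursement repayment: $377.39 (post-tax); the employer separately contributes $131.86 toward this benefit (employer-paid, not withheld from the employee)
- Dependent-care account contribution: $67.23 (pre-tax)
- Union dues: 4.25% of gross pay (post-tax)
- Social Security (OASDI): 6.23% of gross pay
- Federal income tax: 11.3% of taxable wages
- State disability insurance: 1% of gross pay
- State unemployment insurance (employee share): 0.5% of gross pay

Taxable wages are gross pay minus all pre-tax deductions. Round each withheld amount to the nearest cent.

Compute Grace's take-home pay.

$3,867.25

Dependent-care account contribution: $67.23
Taxable wages = $5,610.36 − $67.23 = $5,543.13
Federal income tax: $5,543.13 × 0.113 = $626.37
State unemployment insurance (employee share): $5,610.36 × 0.005 = $28.05
State disability insurance: $5,610.36 × 0.01 = $56.10
Social Security (OASDI): $5,610.36 × 0.0623 = $349.53
Union dues: $5,610.36 × 0.0425 = $238.44
Fitness reimbursement repayment: $377.39
(Employer's $131.86 toward fitness reimbursement repayment is not withheld from the employee.)
Total deductions = $67.23 + $626.37 + $28.05 + $56.10 + $349.53 + $238.44 + $377.39 = $1,743.11
Net pay = $5,610.36 − $1,743.11 = $3,867.25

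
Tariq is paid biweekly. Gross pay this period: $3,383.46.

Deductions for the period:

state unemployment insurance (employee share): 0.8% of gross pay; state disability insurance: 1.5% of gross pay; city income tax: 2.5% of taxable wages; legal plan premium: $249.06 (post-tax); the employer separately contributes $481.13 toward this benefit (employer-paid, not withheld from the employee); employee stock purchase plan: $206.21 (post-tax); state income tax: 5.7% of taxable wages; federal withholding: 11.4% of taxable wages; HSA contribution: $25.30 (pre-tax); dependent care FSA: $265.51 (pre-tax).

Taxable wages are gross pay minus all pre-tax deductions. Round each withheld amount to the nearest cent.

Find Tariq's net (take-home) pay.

$1,953.40

HSA contribution: $25.30
Dependent care FSA: $265.51
Pre-tax total = $25.30 + $265.51 = $290.81
Taxable wages = $3,383.46 − $290.81 = $3,092.65
City income tax: $3,092.65 × 0.025 = $77.32
Federal withholding: $3,092.65 × 0.114 = $352.56
State income tax: $3,092.65 × 0.057 = $176.28
State unemployment insurance (employee share): $3,383.46 × 0.008 = $27.07
State disability insurance: $3,383.46 × 0.015 = $50.75
Employee stock purchase plan: $206.21
Legal plan premium: $249.06
(Employer's $481.13 toward legal plan premium is not withheld from the employee.)
Total deductions = $25.30 + $265.51 + $77.32 + $352.56 + $176.28 + $27.07 + $50.75 + $206.21 + $249.06 = $1,430.06
Net pay = $3,383.46 − $1,430.06 = $1,953.40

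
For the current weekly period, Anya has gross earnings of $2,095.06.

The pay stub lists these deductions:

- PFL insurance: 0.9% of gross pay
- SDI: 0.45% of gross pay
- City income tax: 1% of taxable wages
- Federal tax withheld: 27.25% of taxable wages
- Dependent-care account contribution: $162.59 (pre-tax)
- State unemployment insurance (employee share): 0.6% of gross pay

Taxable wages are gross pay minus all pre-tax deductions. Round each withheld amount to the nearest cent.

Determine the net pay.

Dependent-care account contribution: $162.59
Taxable wages = $2,095.06 − $162.59 = $1,932.47
Federal tax withheld: $1,932.47 × 0.2725 = $526.60
City income tax: $1,932.47 × 0.01 = $19.32
PFL insurance: $2,095.06 × 0.009 = $18.86
State unemployment insurance (employee share): $2,095.06 × 0.006 = $12.57
SDI: $2,095.06 × 0.0045 = $9.43
Total deductions = $162.59 + $526.60 + $19.32 + $18.86 + $12.57 + $9.43 = $749.37
Net pay = $2,095.06 − $749.37 = $1,345.69

$1,345.69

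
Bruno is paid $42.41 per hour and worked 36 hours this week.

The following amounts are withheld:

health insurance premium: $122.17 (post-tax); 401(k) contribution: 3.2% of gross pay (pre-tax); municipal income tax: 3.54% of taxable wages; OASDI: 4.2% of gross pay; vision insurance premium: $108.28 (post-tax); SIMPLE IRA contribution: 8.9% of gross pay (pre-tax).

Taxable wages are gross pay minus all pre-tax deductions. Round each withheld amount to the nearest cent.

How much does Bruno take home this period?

$999.94

Gross pay: 36 × $42.41 = $1,526.76
SIMPLE IRA contribution: $1,526.76 × 0.089 = $135.88
401(k) contribution: $1,526.76 × 0.032 = $48.86
Pre-tax total = $135.88 + $48.86 = $184.74
Taxable wages = $1,526.76 − $184.74 = $1,342.02
Municipal income tax: $1,342.02 × 0.0354 = $47.51
OASDI: $1,526.76 × 0.042 = $64.12
Vision insurance premium: $108.28
Health insurance premium: $122.17
Total deductions = $135.88 + $48.86 + $47.51 + $64.12 + $108.28 + $122.17 = $526.82
Net pay = $1,526.76 − $526.82 = $999.94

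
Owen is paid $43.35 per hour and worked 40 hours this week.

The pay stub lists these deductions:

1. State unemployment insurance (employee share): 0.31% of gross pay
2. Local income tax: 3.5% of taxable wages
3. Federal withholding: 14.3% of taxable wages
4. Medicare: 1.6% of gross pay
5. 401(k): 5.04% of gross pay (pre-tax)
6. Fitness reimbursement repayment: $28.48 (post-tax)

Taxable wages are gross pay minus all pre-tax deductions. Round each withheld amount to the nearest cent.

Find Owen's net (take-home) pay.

Gross pay: 40 × $43.35 = $1,734.00
401(k): $1,734.00 × 0.0504 = $87.39
Taxable wages = $1,734.00 − $87.39 = $1,646.61
Local income tax: $1,646.61 × 0.035 = $57.63
Federal withholding: $1,646.61 × 0.143 = $235.47
Medicare: $1,734.00 × 0.016 = $27.74
State unemployment insurance (employee share): $1,734.00 × 0.0031 = $5.38
Fitness reimbursement repayment: $28.48
Total deductions = $87.39 + $57.63 + $235.47 + $27.74 + $5.38 + $28.48 = $442.09
Net pay = $1,734.00 − $442.09 = $1,291.91

$1,291.91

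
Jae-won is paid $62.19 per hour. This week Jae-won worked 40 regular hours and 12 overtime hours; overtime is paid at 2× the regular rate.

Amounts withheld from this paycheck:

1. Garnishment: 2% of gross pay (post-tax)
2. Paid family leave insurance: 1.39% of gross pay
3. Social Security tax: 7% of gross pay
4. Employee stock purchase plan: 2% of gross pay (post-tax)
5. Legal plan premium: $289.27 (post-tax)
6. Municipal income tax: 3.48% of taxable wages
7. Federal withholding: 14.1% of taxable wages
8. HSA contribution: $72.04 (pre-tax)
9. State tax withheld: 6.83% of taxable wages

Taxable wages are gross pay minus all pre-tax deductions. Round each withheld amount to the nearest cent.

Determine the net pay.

$2,171.76

Regular pay: 40 × $62.19 = $2,487.60
Overtime pay: 12 × $62.19 × 2 = $1,492.56
Gross pay = $2,487.60 + $1,492.56 = $3,980.16
HSA contribution: $72.04
Taxable wages = $3,980.16 − $72.04 = $3,908.12
State tax withheld: $3,908.12 × 0.0683 = $266.92
Federal withholding: $3,908.12 × 0.141 = $551.04
Municipal income tax: $3,908.12 × 0.0348 = $136.00
Social Security tax: $3,980.16 × 0.07 = $278.61
Paid family leave insurance: $3,980.16 × 0.0139 = $55.32
Employee stock purchase plan: $3,980.16 × 0.02 = $79.60
Garnishment: $3,980.16 × 0.02 = $79.60
Legal plan premium: $289.27
Total deductions = $72.04 + $266.92 + $551.04 + $136.00 + $278.61 + $55.32 + $79.60 + $79.60 + $289.27 = $1,808.40
Net pay = $3,980.16 − $1,808.40 = $2,171.76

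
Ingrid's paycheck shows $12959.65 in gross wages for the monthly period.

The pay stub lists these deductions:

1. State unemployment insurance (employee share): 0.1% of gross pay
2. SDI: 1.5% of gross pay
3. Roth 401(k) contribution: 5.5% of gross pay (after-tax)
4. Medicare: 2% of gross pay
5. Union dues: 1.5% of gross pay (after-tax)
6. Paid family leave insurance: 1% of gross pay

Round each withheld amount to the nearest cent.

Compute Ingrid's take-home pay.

SDI: $12959.65 × 0.015 = $194.39
Paid family leave insurance: $12959.65 × 0.01 = $129.60
Medicare: $12959.65 × 0.02 = $259.19
State unemployment insurance (employee share): $12959.65 × 0.001 = $12.96
Roth 401(k) contribution: $12959.65 × 0.055 = $712.78
Union dues: $12959.65 × 0.015 = $194.39
Total deductions = $194.39 + $129.60 + $259.19 + $12.96 + $712.78 + $194.39 = $1503.31
Net pay = $12959.65 − $1503.31 = $11456.34

$11456.34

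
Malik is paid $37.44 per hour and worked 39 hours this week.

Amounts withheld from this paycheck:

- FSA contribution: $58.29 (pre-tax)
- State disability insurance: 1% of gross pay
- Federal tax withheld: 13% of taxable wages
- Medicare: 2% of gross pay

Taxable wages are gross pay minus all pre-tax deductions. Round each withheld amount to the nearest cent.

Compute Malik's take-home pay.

Gross pay: 39 × $37.44 = $1460.16
FSA contribution: $58.29
Taxable wages = $1460.16 − $58.29 = $1401.87
Federal tax withheld: $1401.87 × 0.13 = $182.24
State disability insurance: $1460.16 × 0.01 = $14.60
Medicare: $1460.16 × 0.02 = $29.20
Total deductions = $58.29 + $182.24 + $14.60 + $29.20 = $284.33
Net pay = $1460.16 − $284.33 = $1175.83

$1175.83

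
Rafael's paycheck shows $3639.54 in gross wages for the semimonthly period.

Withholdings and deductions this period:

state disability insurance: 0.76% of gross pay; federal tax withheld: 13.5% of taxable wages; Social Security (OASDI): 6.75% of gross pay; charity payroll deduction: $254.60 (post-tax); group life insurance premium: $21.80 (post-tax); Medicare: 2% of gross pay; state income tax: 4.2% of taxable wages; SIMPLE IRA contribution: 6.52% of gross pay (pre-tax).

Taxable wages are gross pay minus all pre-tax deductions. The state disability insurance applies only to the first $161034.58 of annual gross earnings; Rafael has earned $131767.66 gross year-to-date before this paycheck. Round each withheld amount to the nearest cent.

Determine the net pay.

$2177.53

SIMPLE IRA contribution: $3639.54 × 0.0652 = $237.30
Taxable wages = $3639.54 − $237.30 = $3402.24
State income tax: $3402.24 × 0.042 = $142.89
Federal tax withheld: $3402.24 × 0.135 = $459.30
Social Security (OASDI): $3639.54 × 0.0675 = $245.67
Medicare: $3639.54 × 0.02 = $72.79
State disability insurance: cap not yet reached, full $3639.54 is subject → $3639.54 × 0.0076 = $27.66
Charity payroll deduction: $254.60
Group life insurance premium: $21.80
Total deductions = $237.30 + $142.89 + $459.30 + $245.67 + $72.79 + $27.66 + $254.60 + $21.80 = $1462.01
Net pay = $3639.54 − $1462.01 = $2177.53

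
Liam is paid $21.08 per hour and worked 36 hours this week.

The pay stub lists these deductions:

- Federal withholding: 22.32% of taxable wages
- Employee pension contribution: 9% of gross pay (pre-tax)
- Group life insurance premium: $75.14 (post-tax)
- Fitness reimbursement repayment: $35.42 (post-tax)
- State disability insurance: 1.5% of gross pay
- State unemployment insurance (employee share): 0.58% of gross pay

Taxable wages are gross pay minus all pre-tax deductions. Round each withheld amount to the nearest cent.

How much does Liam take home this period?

$410.10

Gross pay: 36 × $21.08 = $758.88
Employee pension contribution: $758.88 × 0.09 = $68.30
Taxable wages = $758.88 − $68.30 = $690.58
Federal withholding: $690.58 × 0.2232 = $154.14
State disability insurance: $758.88 × 0.015 = $11.38
State unemployment insurance (employee share): $758.88 × 0.0058 = $4.40
Group life insurance premium: $75.14
Fitness reimbursement repayment: $35.42
Total deductions = $68.30 + $154.14 + $11.38 + $4.40 + $75.14 + $35.42 = $348.78
Net pay = $758.88 − $348.78 = $410.10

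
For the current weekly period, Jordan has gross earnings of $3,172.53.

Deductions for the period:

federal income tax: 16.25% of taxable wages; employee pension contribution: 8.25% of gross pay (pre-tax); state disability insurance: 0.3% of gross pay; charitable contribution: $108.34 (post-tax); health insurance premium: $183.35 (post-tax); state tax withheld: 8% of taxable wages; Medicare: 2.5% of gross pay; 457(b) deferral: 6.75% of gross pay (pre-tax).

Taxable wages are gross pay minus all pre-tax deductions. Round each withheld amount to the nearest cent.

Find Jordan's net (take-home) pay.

Employee pension contribution: $3,172.53 × 0.0825 = $261.73
457(b) deferral: $3,172.53 × 0.0675 = $214.15
Pre-tax total = $261.73 + $214.15 = $475.88
Taxable wages = $3,172.53 − $475.88 = $2,696.65
Federal income tax: $2,696.65 × 0.1625 = $438.21
State tax withheld: $2,696.65 × 0.08 = $215.73
State disability insurance: $3,172.53 × 0.003 = $9.52
Medicare: $3,172.53 × 0.025 = $79.31
Health insurance premium: $183.35
Charitable contribution: $108.34
Total deductions = $261.73 + $214.15 + $438.21 + $215.73 + $9.52 + $79.31 + $183.35 + $108.34 = $1,510.34
Net pay = $3,172.53 − $1,510.34 = $1,662.19

$1,662.19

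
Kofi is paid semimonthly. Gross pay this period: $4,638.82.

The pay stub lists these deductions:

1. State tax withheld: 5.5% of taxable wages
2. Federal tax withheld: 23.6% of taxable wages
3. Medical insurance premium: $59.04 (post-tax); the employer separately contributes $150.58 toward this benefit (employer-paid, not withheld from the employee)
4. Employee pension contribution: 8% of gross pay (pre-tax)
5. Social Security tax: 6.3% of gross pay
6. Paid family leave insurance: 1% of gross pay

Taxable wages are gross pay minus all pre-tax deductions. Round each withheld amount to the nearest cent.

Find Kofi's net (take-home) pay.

$2,628.13

Employee pension contribution: $4,638.82 × 0.08 = $371.11
Taxable wages = $4,638.82 − $371.11 = $4,267.71
Federal tax withheld: $4,267.71 × 0.236 = $1,007.18
State tax withheld: $4,267.71 × 0.055 = $234.72
Paid family leave insurance: $4,638.82 × 0.01 = $46.39
Social Security tax: $4,638.82 × 0.063 = $292.25
Medical insurance premium: $59.04
(Employer's $150.58 toward medical insurance premium is not withheld from the employee.)
Total deductions = $371.11 + $1,007.18 + $234.72 + $46.39 + $292.25 + $59.04 = $2,010.69
Net pay = $4,638.82 − $2,010.69 = $2,628.13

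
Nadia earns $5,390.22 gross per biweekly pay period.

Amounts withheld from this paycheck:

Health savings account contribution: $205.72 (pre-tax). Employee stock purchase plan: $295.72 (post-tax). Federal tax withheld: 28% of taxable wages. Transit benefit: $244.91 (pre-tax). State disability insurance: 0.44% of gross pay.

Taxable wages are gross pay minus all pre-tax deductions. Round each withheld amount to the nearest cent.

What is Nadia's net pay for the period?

Transit benefit: $244.91
Health savings account contribution: $205.72
Pre-tax total = $244.91 + $205.72 = $450.63
Taxable wages = $5,390.22 − $450.63 = $4,939.59
Federal tax withheld: $4,939.59 × 0.28 = $1,383.09
State disability insurance: $5,390.22 × 0.0044 = $23.72
Employee stock purchase plan: $295.72
Total deductions = $244.91 + $205.72 + $1,383.09 + $23.72 + $295.72 = $2,153.16
Net pay = $5,390.22 − $2,153.16 = $3,237.06

$3,237.06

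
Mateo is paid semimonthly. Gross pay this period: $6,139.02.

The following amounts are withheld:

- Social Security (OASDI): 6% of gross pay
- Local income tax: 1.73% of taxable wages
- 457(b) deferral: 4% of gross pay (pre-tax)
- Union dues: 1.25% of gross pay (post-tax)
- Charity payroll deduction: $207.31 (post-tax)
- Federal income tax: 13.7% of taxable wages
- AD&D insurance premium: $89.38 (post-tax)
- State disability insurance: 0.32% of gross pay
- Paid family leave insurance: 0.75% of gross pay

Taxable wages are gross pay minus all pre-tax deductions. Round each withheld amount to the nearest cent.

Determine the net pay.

457(b) deferral: $6,139.02 × 0.04 = $245.56
Taxable wages = $6,139.02 − $245.56 = $5,893.46
Federal income tax: $5,893.46 × 0.137 = $807.40
Local income tax: $5,893.46 × 0.0173 = $101.96
Social Security (OASDI): $6,139.02 × 0.06 = $368.34
State disability insurance: $6,139.02 × 0.0032 = $19.64
Paid family leave insurance: $6,139.02 × 0.0075 = $46.04
Union dues: $6,139.02 × 0.0125 = $76.74
Charity payroll deduction: $207.31
AD&D insurance premium: $89.38
Total deductions = $245.56 + $807.40 + $101.96 + $368.34 + $19.64 + $46.04 + $76.74 + $207.31 + $89.38 = $1,962.37
Net pay = $6,139.02 − $1,962.37 = $4,176.65

$4,176.65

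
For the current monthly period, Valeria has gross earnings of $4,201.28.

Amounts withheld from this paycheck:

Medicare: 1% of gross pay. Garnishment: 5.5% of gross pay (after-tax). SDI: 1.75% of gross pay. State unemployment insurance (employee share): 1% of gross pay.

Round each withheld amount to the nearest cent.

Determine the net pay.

$3,812.67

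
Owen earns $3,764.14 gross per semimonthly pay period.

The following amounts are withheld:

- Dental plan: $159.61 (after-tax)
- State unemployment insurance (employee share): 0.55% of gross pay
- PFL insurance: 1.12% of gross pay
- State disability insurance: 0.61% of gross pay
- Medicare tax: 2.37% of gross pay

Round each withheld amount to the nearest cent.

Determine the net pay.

State disability insurance: $3,764.14 × 0.0061 = $22.96
PFL insurance: $3,764.14 × 0.0112 = $42.16
Medicare tax: $3,764.14 × 0.0237 = $89.21
State unemployment insurance (employee share): $3,764.14 × 0.0055 = $20.70
Dental plan: $159.61
Total deductions = $22.96 + $42.16 + $89.21 + $20.70 + $159.61 = $334.64
Net pay = $3,764.14 − $334.64 = $3,429.50

$3,429.50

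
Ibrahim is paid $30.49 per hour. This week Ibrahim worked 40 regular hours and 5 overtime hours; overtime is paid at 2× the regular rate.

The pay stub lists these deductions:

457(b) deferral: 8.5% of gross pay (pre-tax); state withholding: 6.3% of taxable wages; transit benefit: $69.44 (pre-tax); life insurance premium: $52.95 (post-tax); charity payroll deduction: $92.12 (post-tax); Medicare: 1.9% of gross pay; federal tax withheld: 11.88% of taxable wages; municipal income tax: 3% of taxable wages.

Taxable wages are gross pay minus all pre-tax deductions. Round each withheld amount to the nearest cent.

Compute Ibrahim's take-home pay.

Regular pay: 40 × $30.49 = $1219.60
Overtime pay: 5 × $30.49 × 2 = $304.90
Gross pay = $1219.60 + $304.90 = $1524.50
Transit benefit: $69.44
457(b) deferral: $1524.50 × 0.085 = $129.58
Pre-tax total = $69.44 + $129.58 = $199.02
Taxable wages = $1524.50 − $199.02 = $1325.48
Federal tax withheld: $1325.48 × 0.1188 = $157.47
State withholding: $1325.48 × 0.063 = $83.51
Municipal income tax: $1325.48 × 0.03 = $39.76
Medicare: $1524.50 × 0.019 = $28.97
Life insurance premium: $52.95
Charity payroll deduction: $92.12
Total deductions = $69.44 + $129.58 + $157.47 + $83.51 + $39.76 + $28.97 + $52.95 + $92.12 = $653.80
Net pay = $1524.50 − $653.80 = $870.70

$870.70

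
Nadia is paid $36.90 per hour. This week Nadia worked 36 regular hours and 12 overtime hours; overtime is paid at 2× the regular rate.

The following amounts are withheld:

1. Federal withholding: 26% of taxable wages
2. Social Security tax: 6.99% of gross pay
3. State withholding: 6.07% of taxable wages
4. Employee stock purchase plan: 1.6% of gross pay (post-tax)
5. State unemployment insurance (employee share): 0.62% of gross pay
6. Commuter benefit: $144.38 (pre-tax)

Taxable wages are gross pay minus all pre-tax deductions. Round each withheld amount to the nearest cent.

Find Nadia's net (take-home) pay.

Regular pay: 36 × $36.90 = $1,328.40
Overtime pay: 12 × $36.90 × 2 = $885.60
Gross pay = $1,328.40 + $885.60 = $2,214.00
Commuter benefit: $144.38
Taxable wages = $2,214.00 − $144.38 = $2,069.62
Federal withholding: $2,069.62 × 0.26 = $538.10
State withholding: $2,069.62 × 0.0607 = $125.63
Social Security tax: $2,214.00 × 0.0699 = $154.76
State unemployment insurance (employee share): $2,214.00 × 0.0062 = $13.73
Employee stock purchase plan: $2,214.00 × 0.016 = $35.42
Total deductions = $144.38 + $538.10 + $125.63 + $154.76 + $13.73 + $35.42 = $1,012.02
Net pay = $2,214.00 − $1,012.02 = $1,201.98

$1,201.98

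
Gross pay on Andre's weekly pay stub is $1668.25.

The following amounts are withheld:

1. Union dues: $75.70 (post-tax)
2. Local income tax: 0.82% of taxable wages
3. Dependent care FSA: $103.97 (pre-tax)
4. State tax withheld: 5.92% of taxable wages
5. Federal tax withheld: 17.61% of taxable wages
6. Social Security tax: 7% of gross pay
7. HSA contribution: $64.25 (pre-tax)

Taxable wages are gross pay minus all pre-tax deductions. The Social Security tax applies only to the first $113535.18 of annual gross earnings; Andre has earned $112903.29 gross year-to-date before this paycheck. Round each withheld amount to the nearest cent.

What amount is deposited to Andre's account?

$1014.84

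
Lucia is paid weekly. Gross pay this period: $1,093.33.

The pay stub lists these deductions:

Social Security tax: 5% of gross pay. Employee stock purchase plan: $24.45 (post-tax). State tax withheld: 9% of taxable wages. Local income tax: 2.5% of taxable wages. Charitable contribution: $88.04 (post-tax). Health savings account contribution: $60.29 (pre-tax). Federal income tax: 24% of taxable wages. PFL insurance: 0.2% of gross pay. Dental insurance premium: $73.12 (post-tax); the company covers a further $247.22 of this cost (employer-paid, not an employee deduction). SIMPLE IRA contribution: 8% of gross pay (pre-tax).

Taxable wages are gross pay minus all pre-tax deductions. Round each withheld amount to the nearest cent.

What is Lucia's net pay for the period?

$367.42

SIMPLE IRA contribution: $1,093.33 × 0.08 = $87.47
Health savings account contribution: $60.29
Pre-tax total = $87.47 + $60.29 = $147.76
Taxable wages = $1,093.33 − $147.76 = $945.57
Local income tax: $945.57 × 0.025 = $23.64
Federal income tax: $945.57 × 0.24 = $226.94
State tax withheld: $945.57 × 0.09 = $85.10
Social Security tax: $1,093.33 × 0.05 = $54.67
PFL insurance: $1,093.33 × 0.002 = $2.19
Dental insurance premium: $73.12
Charitable contribution: $88.04
Employee stock purchase plan: $24.45
(Employer's $247.22 toward dental insurance premium is not withheld from the employee.)
Total deductions = $87.47 + $60.29 + $23.64 + $226.94 + $85.10 + $54.67 + $2.19 + $73.12 + $88.04 + $24.45 = $725.91
Net pay = $1,093.33 − $725.91 = $367.42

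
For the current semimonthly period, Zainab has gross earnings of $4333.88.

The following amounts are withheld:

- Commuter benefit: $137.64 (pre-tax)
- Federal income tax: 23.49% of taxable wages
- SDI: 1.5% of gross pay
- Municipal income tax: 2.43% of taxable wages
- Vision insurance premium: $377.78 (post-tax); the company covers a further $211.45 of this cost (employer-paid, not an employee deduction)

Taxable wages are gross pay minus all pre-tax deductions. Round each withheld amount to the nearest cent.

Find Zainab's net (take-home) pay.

$2665.78

Commuter benefit: $137.64
Taxable wages = $4333.88 − $137.64 = $4196.24
Municipal income tax: $4196.24 × 0.0243 = $101.97
Federal income tax: $4196.24 × 0.2349 = $985.70
SDI: $4333.88 × 0.015 = $65.01
Vision insurance premium: $377.78
(Employer's $211.45 toward vision insurance premium is not withheld from the employee.)
Total deductions = $137.64 + $101.97 + $985.70 + $65.01 + $377.78 = $1668.10
Net pay = $4333.88 − $1668.10 = $2665.78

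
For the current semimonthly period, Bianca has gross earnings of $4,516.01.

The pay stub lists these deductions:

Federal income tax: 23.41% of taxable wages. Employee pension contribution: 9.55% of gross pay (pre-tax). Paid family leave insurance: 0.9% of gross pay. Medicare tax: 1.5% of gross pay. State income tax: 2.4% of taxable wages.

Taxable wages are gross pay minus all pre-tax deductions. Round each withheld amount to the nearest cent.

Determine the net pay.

$2,922.08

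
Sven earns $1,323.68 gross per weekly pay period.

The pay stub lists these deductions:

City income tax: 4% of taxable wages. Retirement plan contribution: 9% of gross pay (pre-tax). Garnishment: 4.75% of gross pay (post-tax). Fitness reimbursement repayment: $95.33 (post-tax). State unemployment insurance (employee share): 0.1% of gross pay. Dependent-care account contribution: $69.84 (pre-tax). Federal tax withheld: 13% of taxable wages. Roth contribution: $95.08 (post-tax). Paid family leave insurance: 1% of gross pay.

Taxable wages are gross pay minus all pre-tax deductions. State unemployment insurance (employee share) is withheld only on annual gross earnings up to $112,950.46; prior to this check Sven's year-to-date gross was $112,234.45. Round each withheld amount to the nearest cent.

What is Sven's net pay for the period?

$674.57

Dependent-care account contribution: $69.84
Retirement plan contribution: $1,323.68 × 0.09 = $119.13
Pre-tax total = $69.84 + $119.13 = $188.97
Taxable wages = $1,323.68 − $188.97 = $1,134.71
City income tax: $1,134.71 × 0.04 = $45.39
Federal tax withheld: $1,134.71 × 0.13 = $147.51
State unemployment insurance (employee share): only $112,950.46 − $112,234.45 = $716.01 of this check is subject → $716.01 × 0.001 = $0.72
Paid family leave insurance: $1,323.68 × 0.01 = $13.24
Roth contribution: $95.08
Garnishment: $1,323.68 × 0.0475 = $62.87
Fitness reimbursement repayment: $95.33
Total deductions = $69.84 + $119.13 + $45.39 + $147.51 + $0.72 + $13.24 + $95.08 + $62.87 + $95.33 = $649.11
Net pay = $1,323.68 − $649.11 = $674.57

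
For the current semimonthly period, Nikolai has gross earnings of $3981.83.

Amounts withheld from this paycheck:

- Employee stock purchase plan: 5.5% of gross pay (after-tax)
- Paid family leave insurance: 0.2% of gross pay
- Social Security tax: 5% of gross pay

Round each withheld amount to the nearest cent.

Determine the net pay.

Social Security tax: $3981.83 × 0.05 = $199.09
Paid family leave insurance: $3981.83 × 0.002 = $7.96
Employee stock purchase plan: $3981.83 × 0.055 = $219.00
Total deductions = $199.09 + $7.96 + $219.00 = $426.05
Net pay = $3981.83 − $426.05 = $3555.78

$3555.78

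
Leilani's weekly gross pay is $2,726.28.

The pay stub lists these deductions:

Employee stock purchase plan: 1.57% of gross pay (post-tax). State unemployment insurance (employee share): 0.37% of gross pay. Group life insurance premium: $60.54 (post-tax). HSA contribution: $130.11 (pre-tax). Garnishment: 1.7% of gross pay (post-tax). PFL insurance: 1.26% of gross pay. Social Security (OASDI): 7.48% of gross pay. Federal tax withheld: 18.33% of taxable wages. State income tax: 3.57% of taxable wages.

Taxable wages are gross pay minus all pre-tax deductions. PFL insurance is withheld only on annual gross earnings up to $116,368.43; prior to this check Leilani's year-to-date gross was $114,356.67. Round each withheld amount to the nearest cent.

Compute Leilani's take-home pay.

HSA contribution: $130.11
Taxable wages = $2,726.28 − $130.11 = $2,596.17
Federal tax withheld: $2,596.17 × 0.1833 = $475.88
State income tax: $2,596.17 × 0.0357 = $92.68
PFL insurance: only $116,368.43 − $114,356.67 = $2,011.76 of this check is subject → $2,011.76 × 0.0126 = $25.35
Social Security (OASDI): $2,726.28 × 0.0748 = $203.93
State unemployment insurance (employee share): $2,726.28 × 0.0037 = $10.09
Garnishment: $2,726.28 × 0.017 = $46.35
Group life insurance premium: $60.54
Employee stock purchase plan: $2,726.28 × 0.0157 = $42.80
Total deductions = $130.11 + $475.88 + $92.68 + $25.35 + $203.93 + $10.09 + $46.35 + $60.54 + $42.80 = $1,087.73
Net pay = $2,726.28 − $1,087.73 = $1,638.55

$1,638.55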